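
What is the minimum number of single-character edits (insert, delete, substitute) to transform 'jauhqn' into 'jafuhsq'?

Let D[i][j] be the edit distance between the first i characters of 'jauhqn' and the first j characters of 'jafuhsq', with D[i][0] = i, D[0][j] = j, and D[i][j] = D[i-1][j-1] if the characters match, else 1 + min(D[i-1][j], D[i][j-1], D[i-1][j-1]). Filling the table (rows: prefixes of 'jauhqn', columns: prefixes of 'jafuhsq'):
     ε  j  a  f  u  h  s  q
  ε  0  1  2  3  4  5  6  7
  j  1  0  1  2  3  4  5  6
  a  2  1  0  1  2  3  4  5
  u  3  2  1  1  1  2  3  4
  h  4  3  2  2  2  1  2  3
  q  5  4  3  3  3  2  2  2
  n  6  5  4  4  4  3  3  3
The bottom-right entry gives D[6][7] = 3, so no sequence of fewer than 3 edits works. Backtracking through the table gives one optimal edit sequence (3 edits):
  jauhqn → jafuhqn (ins f @3)
  jafuhqn → jafuhsn (sub q→s @6)
  jafuhsn → jafuhsq (sub n→q @7)
Edit distance = 3.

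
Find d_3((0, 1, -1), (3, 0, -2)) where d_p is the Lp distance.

(Σ|x_i - y_i|^3)^(1/3) = (|0 - 3|^3 + |1 - 0|^3 + |-1 - (-2)|^3)^(1/3)
= (3^3 + 1^3 + 1^3)^(1/3) = (27 + 1 + 1)^(1/3) = (29)^(1/3) ≈ 3.0723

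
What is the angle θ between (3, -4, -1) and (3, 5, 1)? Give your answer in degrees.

With u = (3, -4, -1), v = (3, 5, 1):
u·v = 3·3 + (-4)·5 + (-1)·1 = 9 + (-20) + (-1) = -12.
|u| = √(3² + (-4)² + (-1)²) = √26, |v| = √(3² + 5² + 1²) = √35, so |u||v| = √(26·35) = √910.
cos θ = (u·v)/(|u||v|) = -12/√910 ≈ -0.397796
θ = arccos(-0.397796) ≈ 113.44°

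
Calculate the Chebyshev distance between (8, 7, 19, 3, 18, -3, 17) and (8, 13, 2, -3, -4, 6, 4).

max(|x_i - y_i|) = max(|8 - 8|, |7 - 13|, |19 - 2|, |3 - (-3)|, |18 - (-4)|, |-3 - 6|, |17 - 4|) = max(0, 6, 17, 6, 22, 9, 13) = 22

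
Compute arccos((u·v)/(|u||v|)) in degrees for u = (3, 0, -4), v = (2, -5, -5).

With u = (3, 0, -4), v = (2, -5, -5):
u·v = 3·2 + 0·(-5) + (-4)·(-5) = 6 + 0 + 20 = 26.
|u| = √(3² + 0² + (-4)²) = √25, |v| = √(2² + (-5)² + (-5)²) = √54, so |u||v| = √(25·54) = √1350.
cos θ = (u·v)/(|u||v|) = 26/√1350 ≈ 0.70763
θ = arccos(0.70763) ≈ 44.96°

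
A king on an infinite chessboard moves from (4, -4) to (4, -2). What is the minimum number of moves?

max(|x_i - y_i|) = max(|4 - 4|, |-4 - (-2)|) = max(0, 2) = 2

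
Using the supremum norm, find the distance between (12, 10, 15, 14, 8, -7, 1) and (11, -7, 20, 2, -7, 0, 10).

max(|x_i - y_i|) = max(|12 - 11|, |10 - (-7)|, |15 - 20|, |14 - 2|, |8 - (-7)|, |-7 - 0|, |1 - 10|) = max(1, 17, 5, 12, 15, 7, 9) = 17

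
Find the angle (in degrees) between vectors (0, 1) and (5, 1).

With u = (0, 1), v = (5, 1):
u·v = 0·5 + 1·1 = 0 + 1 = 1.
|u| = √(0² + 1²) = √1, |v| = √(5² + 1²) = √26, so |u||v| = √(1·26) = √26.
cos θ = (u·v)/(|u||v|) = 1/√26 ≈ 0.196116
θ = arccos(0.196116) ≈ 78.69°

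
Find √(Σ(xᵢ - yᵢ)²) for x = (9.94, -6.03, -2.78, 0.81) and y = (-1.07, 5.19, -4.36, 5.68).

√(Σ(x_i - y_i)²) = √((9.94 - (-1.07))² + (-6.03 - 5.19)² + (-2.78 - (-4.36))² + (0.81 - 5.68)²)
= √(11.01² + (-11.22)² + 1.58² + (-4.87)²) = √(121.2201 + 125.8884 + 2.4964 + 23.7169) = √273.3218 ≈ 16.5324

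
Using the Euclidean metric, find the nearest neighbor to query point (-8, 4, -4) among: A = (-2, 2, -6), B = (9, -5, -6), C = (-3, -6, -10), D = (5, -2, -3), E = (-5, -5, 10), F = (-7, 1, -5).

Distances: d(A) ≈ 6.6332, d(B) ≈ 19.3391, d(C) ≈ 12.6886, d(D) ≈ 14.3527, d(E) ≈ 16.9115, d(F) ≈ 3.3166. Nearest: F = (-7, 1, -5) with distance 3.3166.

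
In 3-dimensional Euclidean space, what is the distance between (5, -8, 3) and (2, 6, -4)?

√(Σ(x_i - y_i)²) = √((5 - 2)² + (-8 - 6)² + (3 - (-4))²)
= √(3² + (-14)² + 7²) = √(9 + 196 + 49) = √254 ≈ 15.9374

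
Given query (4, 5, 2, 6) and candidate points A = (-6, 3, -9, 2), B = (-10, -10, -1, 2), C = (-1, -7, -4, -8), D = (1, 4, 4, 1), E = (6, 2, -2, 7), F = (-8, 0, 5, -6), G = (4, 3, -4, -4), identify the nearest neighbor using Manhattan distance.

Distances: d(A) = 27, d(B) = 36, d(C) = 37, d(D) = 11, d(E) = 10, d(F) = 32, d(G) = 18. Nearest: E = (6, 2, -2, 7) with distance 10.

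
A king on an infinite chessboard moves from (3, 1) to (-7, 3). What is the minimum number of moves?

max(|x_i - y_i|) = max(|3 - (-7)|, |1 - 3|) = max(10, 2) = 10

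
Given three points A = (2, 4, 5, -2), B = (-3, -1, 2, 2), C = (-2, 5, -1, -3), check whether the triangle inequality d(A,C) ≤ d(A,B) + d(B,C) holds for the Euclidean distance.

d(A,B) = √(5² + 5² + 3² + 4²) = √75 ≈ 8.6603, d(B,C) = √(1² + 6² + 3² + 5²) = √71 ≈ 8.4261, d(A,C) = √(4² + 1² + 6² + 1²) = √54 ≈ 7.3485.
d(A,C) ≈ 7.3485 ≤ 8.6603 + 8.4261 = 17.0864. Triangle inequality is satisfied.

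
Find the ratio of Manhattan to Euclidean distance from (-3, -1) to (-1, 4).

L1 = |-3 - (-1)| + |-1 - 4| = 2 + 5 = 7
L2 = √(2² + 5²) = √29 ≈ 5.3852
L1 ≥ L2 always (equality iff movement is along one axis); L1 > L2 here.
Ratio L1/L2 = 7/√29 ≈ 1.2999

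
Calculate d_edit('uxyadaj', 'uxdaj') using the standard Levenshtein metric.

Let D[i][j] be the edit distance between the first i characters of 'uxyadaj' and the first j characters of 'uxdaj', with D[i][0] = i, D[0][j] = j, and D[i][j] = D[i-1][j-1] if the characters match, else 1 + min(D[i-1][j], D[i][j-1], D[i-1][j-1]). Filling the table (rows: prefixes of 'uxyadaj', columns: prefixes of 'uxdaj'):
     ε  u  x  d  a  j
  ε  0  1  2  3  4  5
  u  1  0  1  2  3  4
  x  2  1  0  1  2  3
  y  3  2  1  1  2  3
  a  4  3  2  2  1  2
  d  5  4  3  2  2  2
  a  6  5  4  3  2  3
  j  7  6  5  4  3  2
The bottom-right entry gives D[7][5] = 2, so no sequence of fewer than 2 edits works. Backtracking through the table gives one optimal edit sequence (2 edits):
  uxyadaj → uxadaj (del y @3)
  uxadaj → uxdaj (del a @3)
Edit distance = 2.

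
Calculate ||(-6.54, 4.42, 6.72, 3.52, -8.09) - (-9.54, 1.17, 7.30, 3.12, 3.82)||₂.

√(Σ(x_i - y_i)²) = √((-6.54 - (-9.54))² + (4.42 - 1.17)² + (6.72 - 7.3)² + (3.52 - 3.12)² + (-8.09 - 3.82)²)
= √(3² + 3.25² + (-0.58)² + 0.4² + (-11.91)²) = √(9 + 10.5625 + 0.3364 + 0.16 + 141.8481) = √161.907 ≈ 12.7243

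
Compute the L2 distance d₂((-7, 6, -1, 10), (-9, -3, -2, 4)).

√(Σ(x_i - y_i)²) = √((-7 - (-9))² + (6 - (-3))² + (-1 - (-2))² + (10 - 4)²)
= √(2² + 9² + 1² + 6²) = √(4 + 81 + 1 + 36) = √122 ≈ 11.0454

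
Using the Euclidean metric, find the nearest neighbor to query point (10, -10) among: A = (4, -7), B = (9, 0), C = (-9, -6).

Distances: d(A) ≈ 6.7082, d(B) ≈ 10.0499, d(C) ≈ 19.4165. Nearest: A = (4, -7) with distance 6.7082.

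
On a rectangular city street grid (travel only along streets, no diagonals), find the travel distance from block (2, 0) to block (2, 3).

Σ|x_i - y_i| = |2 - 2| + |0 - 3| = 0 + 3 = 3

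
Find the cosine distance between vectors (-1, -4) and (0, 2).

With u = (-1, -4), v = (0, 2):
u·v = (-1)·0 + (-4)·2 = 0 + (-8) = -8.
|u| = √((-1)² + (-4)²) = √17, |v| = √(0² + 2²) = √4, so |u||v| = √(17·4) = √68.
cos θ = (u·v)/(|u||v|) = -8/√68 ≈ -0.9701
Cosine distance = 1 - cos θ ≈ 1 - (-0.9701) = 1.9701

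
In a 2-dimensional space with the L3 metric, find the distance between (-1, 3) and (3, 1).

(Σ|x_i - y_i|^3)^(1/3) = (|-1 - 3|^3 + |3 - 1|^3)^(1/3)
= (4^3 + 2^3)^(1/3) = (64 + 8)^(1/3) = (72)^(1/3) ≈ 4.1602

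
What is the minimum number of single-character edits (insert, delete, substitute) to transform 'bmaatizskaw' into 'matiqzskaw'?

Let D[i][j] be the edit distance between the first i characters of 'bmaatizskaw' and the first j characters of 'matiqzskaw', with D[i][0] = i, D[0][j] = j, and D[i][j] = D[i-1][j-1] if the characters match, else 1 + min(D[i-1][j], D[i][j-1], D[i-1][j-1]). Filling the table (rows: prefixes of 'bmaatizskaw', columns: prefixes of 'matiqzskaw'):
     ε  m  a  t  i  q  z  s  k  a  w
  ε  0  1  2  3  4  5  6  7  8  9 10
  b  1  1  2  3  4  5  6  7  8  9 10
  m  2  1  2  3  4  5  6  7  8  9 10
  a  3  2  1  2  3  4  5  6  7  8  9
  a  4  3  2  2  3  4  5  6  7  7  8
  t  5  4  3  2  3  4  5  6  7  8  8
  i  6  5  4  3  2  3  4  5  6  7  8
  z  7  6  5  4  3  3  3  4  5  6  7
  s  8  7  6  5  4  4  4  3  4  5  6
  k  9  8  7  6  5  5  5  4  3  4  5
  a 10  9  8  7  6  6  6  5  4  3  4
  w 11 10  9  8  7  7  7  6  5  4  3
The bottom-right entry gives D[11][10] = 3, so no sequence of fewer than 3 edits works. Backtracking through the table gives one optimal edit sequence (3 edits):
  bmaatizskaw → maatizskaw (del b @1)
  maatizskaw → matizskaw (del a @2)
  matizskaw → matiqzskaw (ins q @5)
Edit distance = 3.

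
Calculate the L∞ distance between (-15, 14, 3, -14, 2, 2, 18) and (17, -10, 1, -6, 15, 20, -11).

max(|x_i - y_i|) = max(|-15 - 17|, |14 - (-10)|, |3 - 1|, |-14 - (-6)|, |2 - 15|, |2 - 20|, |18 - (-11)|) = max(32, 24, 2, 8, 13, 18, 29) = 32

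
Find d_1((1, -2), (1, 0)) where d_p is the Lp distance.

Σ|x_i - y_i| = |1 - 1| + |-2 - 0| = 0 + 2 = 2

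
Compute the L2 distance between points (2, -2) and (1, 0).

(Σ|x_i - y_i|^2)^(1/2) = (|2 - 1|^2 + |-2 - 0|^2)^(1/2)
= (1^2 + 2^2)^(1/2) = (1 + 4)^(1/2) = (5)^(1/2) ≈ 2.2361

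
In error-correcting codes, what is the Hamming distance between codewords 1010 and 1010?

Differing positions: none. Hamming distance = 0.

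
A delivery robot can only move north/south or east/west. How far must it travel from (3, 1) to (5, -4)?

Σ|x_i - y_i| = |3 - 5| + |1 - (-4)| = 2 + 5 = 7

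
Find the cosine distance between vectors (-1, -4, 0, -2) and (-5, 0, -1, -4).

With u = (-1, -4, 0, -2), v = (-5, 0, -1, -4):
u·v = (-1)·(-5) + (-4)·0 + 0·(-1) + (-2)·(-4) = 5 + 0 + 0 + 8 = 13.
|u| = √((-1)² + (-4)² + 0² + (-2)²) = √21, |v| = √((-5)² + 0² + (-1)² + (-4)²) = √42, so |u||v| = √(21·42) = √882.
cos θ = (u·v)/(|u||v|) = 13/√882 ≈ 0.4377
Cosine distance = 1 - cos θ ≈ 1 - 0.4377 = 0.5623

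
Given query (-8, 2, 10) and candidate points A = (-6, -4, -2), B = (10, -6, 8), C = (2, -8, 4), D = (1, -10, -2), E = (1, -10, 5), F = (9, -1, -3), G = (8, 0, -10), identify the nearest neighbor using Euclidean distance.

Distances: d(A) ≈ 13.5647, d(B) ≈ 19.799, d(C) ≈ 15.3623, d(D) ≈ 19.2094, d(E) ≈ 15.8114, d(F) ≈ 21.6102, d(G) ≈ 25.6905. Nearest: A = (-6, -4, -2) with distance 13.5647.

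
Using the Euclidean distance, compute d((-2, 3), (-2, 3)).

(Σ|x_i - y_i|^2)^(1/2) = (|-2 - (-2)|^2 + |3 - 3|^2)^(1/2)
= (0^2 + 0^2)^(1/2) = (0 + 0)^(1/2) = (0)^(1/2) = 0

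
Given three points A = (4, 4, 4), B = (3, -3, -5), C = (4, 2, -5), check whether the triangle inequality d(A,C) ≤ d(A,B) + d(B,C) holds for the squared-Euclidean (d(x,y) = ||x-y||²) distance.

d(A,B) = 1² + 7² + 9² = 131, d(B,C) = 1² + 5² + 0² = 26, d(A,C) = 0² + 2² + 9² = 85.
d(A,C) = 85 ≤ 131 + 26 = 157. Triangle inequality is satisfied.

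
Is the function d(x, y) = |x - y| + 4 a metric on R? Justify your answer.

No. d fails identity of indiscernibles (specifically d(x,x) = 0): d(7, 7) = |7 - 7| + 4 = 0 + 4 = 4 ≠ 0.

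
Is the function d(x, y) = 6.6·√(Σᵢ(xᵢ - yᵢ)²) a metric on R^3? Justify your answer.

Yes. The L2 (Euclidean) norm induces a metric on R^3, and multiplying a metric by a positive constant 6.6 > 0 preserves all four axioms: non-negativity (6.6·||x-y|| ≥ 0), identity (6.6·||x-y|| = 0 ⟺ ||x-y|| = 0 ⟺ x = y), symmetry (||x-y|| = ||y-x||), and the triangle inequality (6.6·||x-z|| ≤ 6.6·||x-y|| + 6.6·||y-z||). So d is a metric.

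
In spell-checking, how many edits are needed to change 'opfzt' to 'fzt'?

Let D[i][j] be the edit distance between the first i characters of 'opfzt' and the first j characters of 'fzt', with D[i][0] = i, D[0][j] = j, and D[i][j] = D[i-1][j-1] if the characters match, else 1 + min(D[i-1][j], D[i][j-1], D[i-1][j-1]). Filling the table (rows: prefixes of 'opfzt', columns: prefixes of 'fzt'):
     ε  f  z  t
  ε  0  1  2  3
  o  1  1  2  3
  p  2  2  2  3
  f  3  2  3  3
  z  4  3  2  3
  t  5  4  3  2
The bottom-right entry gives D[5][3] = 2, so no sequence of fewer than 2 edits works. Backtracking through the table gives one optimal edit sequence (2 edits):
  opfzt → pfzt (del o @1)
  pfzt → fzt (del p @1)
Edit distance = 2.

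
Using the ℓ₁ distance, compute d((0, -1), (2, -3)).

Σ|x_i - y_i| = |0 - 2| + |-1 - (-3)| = 2 + 2 = 4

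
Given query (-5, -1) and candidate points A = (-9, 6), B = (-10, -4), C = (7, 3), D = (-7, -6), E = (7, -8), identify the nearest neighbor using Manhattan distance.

Distances: d(A) = 11, d(B) = 8, d(C) = 16, d(D) = 7, d(E) = 19. Nearest: D = (-7, -6) with distance 7.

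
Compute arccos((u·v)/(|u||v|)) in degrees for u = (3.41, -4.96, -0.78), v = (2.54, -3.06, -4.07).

With u = (3.41, -4.96, -0.78), v = (2.54, -3.06, -4.07):
u·v = 3.41·2.54 + (-4.96)·(-3.06) + (-0.78)·(-4.07) = 8.6614 + 15.1776 + 3.1746 = 27.0136.
|u| = √(3.41² + (-4.96)² + (-0.78)²) = √(11.6281 + 24.6016 + 0.6084) = √36.8381, |v| = √(2.54² + (-3.06)² + (-4.07)²) = √(6.4516 + 9.3636 + 16.5649) = √32.3801.
cos θ = (u·v)/(|u||v|) = 27.0136/(√36.8381·√32.3801) ≈ 0.782158
θ = arccos(0.782158) ≈ 38.54°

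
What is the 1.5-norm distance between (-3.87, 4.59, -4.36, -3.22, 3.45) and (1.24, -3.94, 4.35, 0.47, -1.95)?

(Σ|x_i - y_i|^1.5)^(1/1.5) = (|-3.87 - 1.24|^1.5 + |4.59 - (-3.94)|^1.5 + |-4.36 - 4.35|^1.5 + |-3.22 - 0.47|^1.5 + |3.45 - (-1.95)|^1.5)^(1/1.5)
= (5.11^1.5 + 8.53^1.5 + 8.71^1.5 + 3.69^1.5 + 5.4^1.5)^(1/1.5) ≈ (11.5513 + 24.9129 + 25.7056 + 7.0883 + 12.5485)^(1/1.5) = (81.8066)^(1/1.5) ≈ 18.8448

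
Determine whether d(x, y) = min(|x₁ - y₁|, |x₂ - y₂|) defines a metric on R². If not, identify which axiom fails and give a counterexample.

No. d fails identity of indiscernibles: take x = (0, 0) and y = (0, 6). Then d(x,y) = min(|0 - 0|, |0 - 6|) = min(0, 6) = 0, yet x ≠ y.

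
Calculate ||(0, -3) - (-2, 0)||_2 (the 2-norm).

(Σ|x_i - y_i|^2)^(1/2) = (|0 - (-2)|^2 + |-3 - 0|^2)^(1/2)
= (2^2 + 3^2)^(1/2) = (4 + 9)^(1/2) = (13)^(1/2) ≈ 3.6056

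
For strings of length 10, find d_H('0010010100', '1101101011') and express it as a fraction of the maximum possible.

Differing positions: 1, 2, 3, 4, 5, 6, 7, 8, 9, 10. Hamming distance = 10. The maximum possible Hamming distance for length-10 strings is 10, so d_H/10 = 10/10 = 1.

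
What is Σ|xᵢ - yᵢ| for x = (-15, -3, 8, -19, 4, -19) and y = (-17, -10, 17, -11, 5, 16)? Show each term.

Σ|x_i - y_i| = |-15 - (-17)| + |-3 - (-10)| + |8 - 17| + |-19 - (-11)| + |4 - 5| + |-19 - 16| = 2 + 7 + 9 + 8 + 1 + 35 = 62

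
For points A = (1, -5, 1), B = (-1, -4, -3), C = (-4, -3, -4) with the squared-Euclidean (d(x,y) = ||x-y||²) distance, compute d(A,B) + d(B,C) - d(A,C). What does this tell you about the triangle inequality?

d(A,B) = 2² + 1² + 4² = 21, d(B,C) = 3² + 1² + 1² = 11, d(A,C) = 5² + 2² + 5² = 54.
d(A,B) + d(B,C) - d(A,C) = 21 + 11 - 54 = 32 - 54 = -22. This is < 0, so the triangle inequality FAILS for these points (squared-Euclidean is not a metric).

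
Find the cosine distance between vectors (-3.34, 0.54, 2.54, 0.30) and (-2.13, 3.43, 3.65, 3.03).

With u = (-3.34, 0.54, 2.54, 0.30), v = (-2.13, 3.43, 3.65, 3.03):
u·v = (-3.34)·(-2.13) + 0.54·3.43 + 2.54·3.65 + 0.3·3.03 = 7.1142 + 1.8522 + 9.271 + 0.909 = 19.1464.
|u| = √((-3.34)² + 0.54² + 2.54² + 0.3²) = √(11.1556 + 0.2916 + 6.4516 + 0.09) = √17.9888, |v| = √((-2.13)² + 3.43² + 3.65² + 3.03²) = √(4.5369 + 11.7649 + 13.3225 + 9.1809) = √38.8052.
cos θ = (u·v)/(|u||v|) = 19.1464/(√17.9888·√38.8052) ≈ 0.7247
Cosine distance = 1 - cos θ ≈ 1 - 0.7247 = 0.2753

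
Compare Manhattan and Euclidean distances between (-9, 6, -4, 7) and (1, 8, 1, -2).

L1 = |-9 - 1| + |6 - 8| + |-4 - 1| + |7 - (-2)| = 10 + 2 + 5 + 9 = 26
L2 = √(10² + 2² + 5² + 9²) = √210 ≈ 14.4914
L1 ≥ L2 always (equality iff movement is along one axis); L1 > L2 here.
Ratio L1/L2 = 26/√210 ≈ 1.7942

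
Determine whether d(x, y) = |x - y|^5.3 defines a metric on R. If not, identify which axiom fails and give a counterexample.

No. d(x,y) = |x-y|^5.3 fails the triangle inequality since p = 5.3 > 1. Counterexample: x = -1, y = 10, z = 16. d(x,z) = |-1 - 16|^5.3 = 17^5.3 ≈ 3321844.3824, but d(x,y) + d(y,z) = 11^5.3 + 6^5.3 ≈ 330659.6726 + 13310.7224 = 343970.395. Since 3321844.3824 > 343970.395, the triangle inequality is violated.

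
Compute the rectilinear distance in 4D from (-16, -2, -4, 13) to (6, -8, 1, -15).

Σ|x_i - y_i| = |-16 - 6| + |-2 - (-8)| + |-4 - 1| + |13 - (-15)| = 22 + 6 + 5 + 28 = 61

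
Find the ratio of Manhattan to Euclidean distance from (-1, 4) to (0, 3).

L1 = |-1 - 0| + |4 - 3| = 1 + 1 = 2
L2 = √(1² + 1²) = √2 ≈ 1.4142
L1 ≥ L2 always (equality iff movement is along one axis); L1 > L2 here.
Ratio L1/L2 = 2/√2 ≈ 1.4142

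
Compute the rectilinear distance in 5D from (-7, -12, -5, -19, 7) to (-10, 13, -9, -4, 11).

Σ|x_i - y_i| = |-7 - (-10)| + |-12 - 13| + |-5 - (-9)| + |-19 - (-4)| + |7 - 11| = 3 + 25 + 4 + 15 + 4 = 51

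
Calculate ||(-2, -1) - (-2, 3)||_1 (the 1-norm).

Σ|x_i - y_i| = |-2 - (-2)| + |-1 - 3| = 0 + 4 = 4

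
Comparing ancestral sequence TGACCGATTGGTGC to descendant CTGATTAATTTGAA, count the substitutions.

Differing positions: 1, 2, 3, 4, 5, 6, 8, 10, 11, 12, 13, 14. Hamming distance = 12.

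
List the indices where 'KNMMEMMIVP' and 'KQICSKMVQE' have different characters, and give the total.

Differing positions: 2, 3, 4, 5, 6, 8, 9, 10. Hamming distance = 8.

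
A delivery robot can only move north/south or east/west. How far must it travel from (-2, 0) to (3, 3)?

Σ|x_i - y_i| = |-2 - 3| + |0 - 3| = 5 + 3 = 8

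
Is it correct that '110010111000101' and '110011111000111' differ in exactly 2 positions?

Differing positions: 6, 14. Hamming distance = 2, so the claim is true.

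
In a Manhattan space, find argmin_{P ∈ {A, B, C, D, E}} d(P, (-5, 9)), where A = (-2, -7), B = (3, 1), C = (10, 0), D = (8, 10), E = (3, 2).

Distances: d(A) = 19, d(B) = 16, d(C) = 24, d(D) = 14, d(E) = 15. Nearest: D = (8, 10) with distance 14.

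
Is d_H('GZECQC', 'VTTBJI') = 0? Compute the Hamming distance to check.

Differing positions: 1, 2, 3, 4, 5, 6. Hamming distance = 6, so the claim that d_H = 0 is false.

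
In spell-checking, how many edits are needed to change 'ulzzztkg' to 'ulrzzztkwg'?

Let D[i][j] be the edit distance between the first i characters of 'ulzzztkg' and the first j characters of 'ulrzzztkwg', with D[i][0] = i, D[0][j] = j, and D[i][j] = D[i-1][j-1] if the characters match, else 1 + min(D[i-1][j], D[i][j-1], D[i-1][j-1]). Filling the table (rows: prefixes of 'ulzzztkg', columns: prefixes of 'ulrzzztkwg'):
     ε  u  l  r  z  z  z  t  k  w  g
  ε  0  1  2  3  4  5  6  7  8  9 10
  u  1  0  1  2  3  4  5  6  7  8  9
  l  2  1  0  1  2  3  4  5  6  7  8
  z  3  2  1  1  1  2  3  4  5  6  7
  z  4  3  2  2  1  1  2  3  4  5  6
  z  5  4  3  3  2  1  1  2  3  4  5
  t  6  5  4  4  3  2  2  1  2  3  4
  k  7  6  5  5  4  3  3  2  1  2  3
  g  8  7  6  6  5  4  4  3  2  2  2
The bottom-right entry gives D[8][10] = 2, so no sequence of fewer than 2 edits works. Backtracking through the table gives one optimal edit sequence (2 edits):
  ulzzztkg → ulrzzztkg (ins r @3)
  ulrzzztkg → ulrzzztkwg (ins w @9)
Edit distance = 2.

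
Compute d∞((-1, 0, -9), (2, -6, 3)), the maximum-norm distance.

max(|x_i - y_i|) = max(|-1 - 2|, |0 - (-6)|, |-9 - 3|) = max(3, 6, 12) = 12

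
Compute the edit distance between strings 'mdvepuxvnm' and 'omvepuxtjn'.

Let D[i][j] be the edit distance between the first i characters of 'mdvepuxvnm' and the first j characters of 'omvepuxtjn', with D[i][0] = i, D[0][j] = j, and D[i][j] = D[i-1][j-1] if the characters match, else 1 + min(D[i-1][j], D[i][j-1], D[i-1][j-1]). Filling the table (rows: prefixes of 'mdvepuxvnm', columns: prefixes of 'omvepuxtjn'):
     ε  o  m  v  e  p  u  x  t  j  n
  ε  0  1  2  3  4  5  6  7  8  9 10
  m  1  1  1  2  3  4  5  6  7  8  9
  d  2  2  2  2  3  4  5  6  7  8  9
  v  3  3  3  2  3  4  5  6  7  8  9
  e  4  4  4  3  2  3  4  5  6  7  8
  p  5  5  5  4  3  2  3  4  5  6  7
  u  6  6  6  5  4  3  2  3  4  5  6
  x  7  7  7  6  5  4  3  2  3  4  5
  v  8  8  8  7  6  5  4  3  3  4  5
  n  9  9  9  8  7  6  5  4  4  4  4
  m 10 10  9  9  8  7  6  5  5  5  5
The bottom-right entry gives D[10][10] = 5, so no sequence of fewer than 5 edits works. Backtracking through the table gives one optimal edit sequence (5 edits):
  mdvepuxvnm → odvepuxvnm (sub m→o @1)
  odvepuxvnm → omvepuxvnm (sub d→m @2)
  omvepuxvnm → omvepuxtnm (sub v→t @8)
  omvepuxtnm → omvepuxtjm (sub n→j @9)
  omvepuxtjm → omvepuxtjn (sub m→n @10)
Edit distance = 5.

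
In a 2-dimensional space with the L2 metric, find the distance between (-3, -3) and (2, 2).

(Σ|x_i - y_i|^2)^(1/2) = (|-3 - 2|^2 + |-3 - 2|^2)^(1/2)
= (5^2 + 5^2)^(1/2) = (25 + 25)^(1/2) = (50)^(1/2) ≈ 7.0711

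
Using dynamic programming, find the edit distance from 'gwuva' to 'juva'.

Let D[i][j] be the edit distance between the first i characters of 'gwuva' and the first j characters of 'juva', with D[i][0] = i, D[0][j] = j, and D[i][j] = D[i-1][j-1] if the characters match, else 1 + min(D[i-1][j], D[i][j-1], D[i-1][j-1]). Filling the table (rows: prefixes of 'gwuva', columns: prefixes of 'juva'):
     ε  j  u  v  a
  ε  0  1  2  3  4
  g  1  1  2  3  4
  w  2  2  2  3  4
  u  3  3  2  3  4
  v  4  4  3  2  3
  a  5  5  4  3  2
The bottom-right entry gives D[5][4] = 2, so no sequence of fewer than 2 edits works. Backtracking through the table gives one optimal edit sequence (2 edits):
  gwuva → wuva (del g @1)
  wuva → juva (sub w→j @1)
Edit distance = 2.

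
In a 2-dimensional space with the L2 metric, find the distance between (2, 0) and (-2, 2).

(Σ|x_i - y_i|^2)^(1/2) = (|2 - (-2)|^2 + |0 - 2|^2)^(1/2)
= (4^2 + 2^2)^(1/2) = (16 + 4)^(1/2) = (20)^(1/2) ≈ 4.4721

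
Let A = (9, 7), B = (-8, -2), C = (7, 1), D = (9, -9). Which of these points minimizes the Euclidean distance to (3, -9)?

Distances: d(A) ≈ 17.088, d(B) ≈ 13.0384, d(C) ≈ 10.7703, d(D) = 6. Nearest: D = (9, -9) with distance 6.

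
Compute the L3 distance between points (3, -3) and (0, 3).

(Σ|x_i - y_i|^3)^(1/3) = (|3 - 0|^3 + |-3 - 3|^3)^(1/3)
= (3^3 + 6^3)^(1/3) = (27 + 216)^(1/3) = (243)^(1/3) ≈ 6.2403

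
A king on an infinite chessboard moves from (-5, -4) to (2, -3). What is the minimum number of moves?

max(|x_i - y_i|) = max(|-5 - 2|, |-4 - (-3)|) = max(7, 1) = 7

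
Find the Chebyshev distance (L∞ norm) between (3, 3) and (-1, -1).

max(|x_i - y_i|) = max(|3 - (-1)|, |3 - (-1)|) = max(4, 4) = 4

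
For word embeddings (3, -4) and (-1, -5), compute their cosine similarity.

With u = (3, -4), v = (-1, -5):
u·v = 3·(-1) + (-4)·(-5) = (-3) + 20 = 17.
|u| = √(3² + (-4)²) = √25, |v| = √((-1)² + (-5)²) = √26, so |u||v| = √(25·26) = √650.
cos θ = (u·v)/(|u||v|) = 17/√650 ≈ 0.6668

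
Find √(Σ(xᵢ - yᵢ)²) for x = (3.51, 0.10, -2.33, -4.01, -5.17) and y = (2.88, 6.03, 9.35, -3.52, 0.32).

√(Σ(x_i - y_i)²) = √((3.51 - 2.88)² + (0.1 - 6.03)² + (-2.33 - 9.35)² + (-4.01 - (-3.52))² + (-5.17 - 0.32)²)
= √(0.63² + (-5.93)² + (-11.68)² + (-0.49)² + (-5.49)²) = √(0.3969 + 35.1649 + 136.4224 + 0.2401 + 30.1401) = √202.3644 ≈ 14.2255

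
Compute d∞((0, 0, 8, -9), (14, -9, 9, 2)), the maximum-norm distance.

max(|x_i - y_i|) = max(|0 - 14|, |0 - (-9)|, |8 - 9|, |-9 - 2|) = max(14, 9, 1, 11) = 14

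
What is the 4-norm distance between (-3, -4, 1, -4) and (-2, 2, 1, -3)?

(Σ|x_i - y_i|^4)^(1/4) = (|-3 - (-2)|^4 + |-4 - 2|^4 + |1 - 1|^4 + |-4 - (-3)|^4)^(1/4)
= (1^4 + 6^4 + 0^4 + 1^4)^(1/4) = (1 + 1296 + 0 + 1)^(1/4) = (1298)^(1/4) ≈ 6.0023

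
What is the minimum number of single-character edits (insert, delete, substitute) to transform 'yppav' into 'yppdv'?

Let D[i][j] be the edit distance between the first i characters of 'yppav' and the first j characters of 'yppdv', with D[i][0] = i, D[0][j] = j, and D[i][j] = D[i-1][j-1] if the characters match, else 1 + min(D[i-1][j], D[i][j-1], D[i-1][j-1]). Filling the table (rows: prefixes of 'yppav', columns: prefixes of 'yppdv'):
     ε  y  p  p  d  v
  ε  0  1  2  3  4  5
  y  1  0  1  2  3  4
  p  2  1  0  1  2  3
  p  3  2  1  0  1  2
  a  4  3  2  1  1  2
  v  5  4  3  2  2  1
The bottom-right entry gives D[5][5] = 1, so no sequence of fewer than 1 edit works. Backtracking through the table gives one optimal edit sequence (1 edit):
  yppav → yppdv (sub a→d @4)
Edit distance = 1.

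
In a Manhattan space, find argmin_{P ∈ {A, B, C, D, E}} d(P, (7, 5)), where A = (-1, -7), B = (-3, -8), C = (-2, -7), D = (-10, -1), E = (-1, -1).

Distances: d(A) = 20, d(B) = 23, d(C) = 21, d(D) = 23, d(E) = 14. Nearest: E = (-1, -1) with distance 14.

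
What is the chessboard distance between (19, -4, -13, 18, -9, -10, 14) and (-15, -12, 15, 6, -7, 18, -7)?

max(|x_i - y_i|) = max(|19 - (-15)|, |-4 - (-12)|, |-13 - 15|, |18 - 6|, |-9 - (-7)|, |-10 - 18|, |14 - (-7)|) = max(34, 8, 28, 12, 2, 28, 21) = 34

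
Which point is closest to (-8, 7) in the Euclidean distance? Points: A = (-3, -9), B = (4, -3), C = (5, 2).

Distances: d(A) ≈ 16.7631, d(B) ≈ 15.6205, d(C) ≈ 13.9284. Nearest: C = (5, 2) with distance 13.9284.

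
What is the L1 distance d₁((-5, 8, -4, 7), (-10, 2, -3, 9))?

Σ|x_i - y_i| = |-5 - (-10)| + |8 - 2| + |-4 - (-3)| + |7 - 9| = 5 + 6 + 1 + 2 = 14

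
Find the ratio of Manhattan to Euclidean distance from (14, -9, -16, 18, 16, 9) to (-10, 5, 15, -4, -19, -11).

L1 = |14 - (-10)| + |-9 - 5| + |-16 - 15| + |18 - (-4)| + |16 - (-19)| + |9 - (-11)| = 24 + 14 + 31 + 22 + 35 + 20 = 146
L2 = √(24² + 14² + 31² + 22² + 35² + 20²) = √3842 ≈ 61.9839
L1 ≥ L2 always (equality iff movement is along one axis); L1 > L2 here.
Ratio L1/L2 = 146/√3842 ≈ 2.3555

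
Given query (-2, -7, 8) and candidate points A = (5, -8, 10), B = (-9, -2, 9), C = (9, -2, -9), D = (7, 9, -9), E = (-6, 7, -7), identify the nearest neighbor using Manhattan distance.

Distances: d(A) = 10, d(B) = 13, d(C) = 33, d(D) = 42, d(E) = 33. Nearest: A = (5, -8, 10) with distance 10.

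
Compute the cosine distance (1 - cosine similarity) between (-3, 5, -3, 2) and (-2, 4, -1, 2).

With u = (-3, 5, -3, 2), v = (-2, 4, -1, 2):
u·v = (-3)·(-2) + 5·4 + (-3)·(-1) + 2·2 = 6 + 20 + 3 + 4 = 33.
|u| = √((-3)² + 5² + (-3)² + 2²) = √47, |v| = √((-2)² + 4² + (-1)² + 2²) = √25, so |u||v| = √(47·25) = √1175.
cos θ = (u·v)/(|u||v|) = 33/√1175 ≈ 0.9627
Cosine distance = 1 - cos θ ≈ 1 - 0.9627 = 0.0373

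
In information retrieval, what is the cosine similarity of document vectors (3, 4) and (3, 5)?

With u = (3, 4), v = (3, 5):
u·v = 3·3 + 4·5 = 9 + 20 = 29.
|u| = √(3² + 4²) = √25, |v| = √(3² + 5²) = √34, so |u||v| = √(25·34) = √850.
cos θ = (u·v)/(|u||v|) = 29/√850 ≈ 0.9947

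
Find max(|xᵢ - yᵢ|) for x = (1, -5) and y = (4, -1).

max(|x_i - y_i|) = max(|1 - 4|, |-5 - (-1)|) = max(3, 4) = 4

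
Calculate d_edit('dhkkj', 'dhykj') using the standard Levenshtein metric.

Let D[i][j] be the edit distance between the first i characters of 'dhkkj' and the first j characters of 'dhykj', with D[i][0] = i, D[0][j] = j, and D[i][j] = D[i-1][j-1] if the characters match, else 1 + min(D[i-1][j], D[i][j-1], D[i-1][j-1]). Filling the table (rows: prefixes of 'dhkkj', columns: prefixes of 'dhykj'):
     ε  d  h  y  k  j
  ε  0  1  2  3  4  5
  d  1  0  1  2  3  4
  h  2  1  0  1  2  3
  k  3  2  1  1  1  2
  k  4  3  2  2  1  2
  j  5  4  3  3  2  1
The bottom-right entry gives D[5][5] = 1, so no sequence of fewer than 1 edit works. Backtracking through the table gives one optimal edit sequence (1 edit):
  dhkkj → dhykj (sub k→y @3)
Edit distance = 1.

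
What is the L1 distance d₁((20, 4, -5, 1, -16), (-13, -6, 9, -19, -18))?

Σ|x_i - y_i| = |20 - (-13)| + |4 - (-6)| + |-5 - 9| + |1 - (-19)| + |-16 - (-18)| = 33 + 10 + 14 + 20 + 2 = 79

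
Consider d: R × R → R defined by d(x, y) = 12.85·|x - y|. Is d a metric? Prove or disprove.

Yes. Since |x - y| is a metric on R and 12.85 > 0, the positive scalar multiple 12.85·|x - y| is also a metric: scaling by a positive constant preserves non-negativity, identity (d=0 ⟺ |x-y|=0 ⟺ x=y), symmetry, and the triangle inequality.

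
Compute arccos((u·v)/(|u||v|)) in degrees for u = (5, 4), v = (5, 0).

With u = (5, 4), v = (5, 0):
u·v = 5·5 + 4·0 = 25 + 0 = 25.
|u| = √(5² + 4²) = √41, |v| = √(5² + 0²) = √25, so |u||v| = √(41·25) = √1025.
cos θ = (u·v)/(|u||v|) = 25/√1025 ≈ 0.780869
θ = arccos(0.780869) ≈ 38.66°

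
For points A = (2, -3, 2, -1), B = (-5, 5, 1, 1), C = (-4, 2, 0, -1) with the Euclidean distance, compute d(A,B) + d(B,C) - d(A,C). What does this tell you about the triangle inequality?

d(A,B) = √(7² + 8² + 1² + 2²) = √118 ≈ 10.8628, d(B,C) = √(1² + 3² + 1² + 2²) = √15 ≈ 3.873, d(A,C) = √(6² + 5² + 2² + 0²) = √65 ≈ 8.0623.
d(A,B) + d(B,C) - d(A,C) = 10.8628 + 3.873 - 8.0623 = 14.7358 - 8.0623 = 6.6735 (to 4 decimal places). This is ≥ 0, so the triangle inequality holds for these points.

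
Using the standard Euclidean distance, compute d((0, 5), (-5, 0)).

(Σ|x_i - y_i|^2)^(1/2) = (|0 - (-5)|^2 + |5 - 0|^2)^(1/2)
= (5^2 + 5^2)^(1/2) = (25 + 25)^(1/2) = (50)^(1/2) ≈ 7.0711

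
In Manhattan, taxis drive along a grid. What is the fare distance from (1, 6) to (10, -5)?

Σ|x_i - y_i| = |1 - 10| + |6 - (-5)| = 9 + 11 = 20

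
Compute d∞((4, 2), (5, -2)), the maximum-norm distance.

max(|x_i - y_i|) = max(|4 - 5|, |2 - (-2)|) = max(1, 4) = 4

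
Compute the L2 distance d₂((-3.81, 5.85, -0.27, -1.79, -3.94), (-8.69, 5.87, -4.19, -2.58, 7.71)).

√(Σ(x_i - y_i)²) = √((-3.81 - (-8.69))² + (5.85 - 5.87)² + (-0.27 - (-4.19))² + (-1.79 - (-2.58))² + (-3.94 - 7.71)²)
= √(4.88² + (-0.02)² + 3.92² + 0.79² + (-11.65)²) = √(23.8144 + 0.0004 + 15.3664 + 0.6241 + 135.7225) = √175.5278 ≈ 13.2487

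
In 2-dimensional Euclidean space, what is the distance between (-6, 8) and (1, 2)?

√(Σ(x_i - y_i)²) = √((-6 - 1)² + (8 - 2)²)
= √((-7)² + 6²) = √(49 + 36) = √85 ≈ 9.2195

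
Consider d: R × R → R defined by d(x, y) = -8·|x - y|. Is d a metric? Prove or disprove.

No. With c = -8 < 0, d fails non-negativity: d(2, 8) = -8·|2 - 8| = -8·6 = -48 < 0.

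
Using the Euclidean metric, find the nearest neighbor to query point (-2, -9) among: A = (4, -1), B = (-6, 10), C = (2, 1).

Distances: d(A) = 10, d(B) ≈ 19.4165, d(C) ≈ 10.7703. Nearest: A = (4, -1) with distance 10.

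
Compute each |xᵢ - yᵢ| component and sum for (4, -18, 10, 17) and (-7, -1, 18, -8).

Σ|x_i - y_i| = |4 - (-7)| + |-18 - (-1)| + |10 - 18| + |17 - (-8)| = 11 + 17 + 8 + 25 = 61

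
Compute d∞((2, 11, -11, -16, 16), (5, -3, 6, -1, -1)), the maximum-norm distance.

max(|x_i - y_i|) = max(|2 - 5|, |11 - (-3)|, |-11 - 6|, |-16 - (-1)|, |16 - (-1)|) = max(3, 14, 17, 15, 17) = 17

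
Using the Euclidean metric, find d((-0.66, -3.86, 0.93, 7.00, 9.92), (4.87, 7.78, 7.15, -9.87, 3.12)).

√(Σ(x_i - y_i)²) = √((-0.66 - 4.87)² + (-3.86 - 7.78)² + (0.93 - 7.15)² + (7 - (-9.87))² + (9.92 - 3.12)²)
= √((-5.53)² + (-11.64)² + (-6.22)² + 16.87² + 6.8²) = √(30.5809 + 135.4896 + 38.6884 + 284.5969 + 46.24) = √535.5958 ≈ 23.1429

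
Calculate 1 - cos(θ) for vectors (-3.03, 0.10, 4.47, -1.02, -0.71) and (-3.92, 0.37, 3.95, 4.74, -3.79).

With u = (-3.03, 0.10, 4.47, -1.02, -0.71), v = (-3.92, 0.37, 3.95, 4.74, -3.79):
u·v = (-3.03)·(-3.92) + 0.1·0.37 + 4.47·3.95 + (-1.02)·4.74 + (-0.71)·(-3.79) = 11.8776 + 0.037 + 17.6565 + (-4.8348) + 2.6909 = 27.4272.
|u| = √((-3.03)² + 0.1² + 4.47² + (-1.02)² + (-0.71)²) = √(9.1809 + 0.01 + 19.9809 + 1.0404 + 0.5041) = √30.7163, |v| = √((-3.92)² + 0.37² + 3.95² + 4.74² + (-3.79)²) = √(15.3664 + 0.1369 + 15.6025 + 22.4676 + 14.3641) = √67.9375.
cos θ = (u·v)/(|u||v|) = 27.4272/(√30.7163·√67.9375) ≈ 0.6004
Cosine distance = 1 - cos θ ≈ 1 - 0.6004 = 0.3996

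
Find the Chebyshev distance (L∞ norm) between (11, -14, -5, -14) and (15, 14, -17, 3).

max(|x_i - y_i|) = max(|11 - 15|, |-14 - 14|, |-5 - (-17)|, |-14 - 3|) = max(4, 28, 12, 17) = 28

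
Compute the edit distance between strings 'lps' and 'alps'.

Let D[i][j] be the edit distance between the first i characters of 'lps' and the first j characters of 'alps', with D[i][0] = i, D[0][j] = j, and D[i][j] = D[i-1][j-1] if the characters match, else 1 + min(D[i-1][j], D[i][j-1], D[i-1][j-1]). Filling the table (rows: prefixes of 'lps', columns: prefixes of 'alps'):
     ε  a  l  p  s
  ε  0  1  2  3  4
  l  1  1  1  2  3
  p  2  2  2  1  2
  s  3  3  3  2  1
The bottom-right entry gives D[3][4] = 1, so no sequence of fewer than 1 edit works. Backtracking through the table gives one optimal edit sequence (1 edit):
  lps → alps (ins a @1)
Edit distance = 1.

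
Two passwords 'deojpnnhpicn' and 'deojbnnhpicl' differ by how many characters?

Differing positions: 5, 12. Hamming distance = 2.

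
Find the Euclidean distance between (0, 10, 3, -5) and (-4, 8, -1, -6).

√(Σ(x_i - y_i)²) = √((0 - (-4))² + (10 - 8)² + (3 - (-1))² + (-5 - (-6))²)
= √(4² + 2² + 4² + 1²) = √(16 + 4 + 16 + 1) = √37 ≈ 6.0828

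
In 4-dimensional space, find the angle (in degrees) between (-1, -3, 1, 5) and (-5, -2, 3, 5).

With u = (-1, -3, 1, 5), v = (-5, -2, 3, 5):
u·v = (-1)·(-5) + (-3)·(-2) + 1·3 + 5·5 = 5 + 6 + 3 + 25 = 39.
|u| = √((-1)² + (-3)² + 1² + 5²) = √36, |v| = √((-5)² + (-2)² + 3² + 5²) = √63, so |u||v| = √(36·63) = √2268.
cos θ = (u·v)/(|u||v|) = 39/√2268 ≈ 0.818923
θ = arccos(0.818923) ≈ 35.02°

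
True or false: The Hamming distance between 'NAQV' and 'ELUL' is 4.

Differing positions: 1, 2, 3, 4. Hamming distance = 4, so the claim is true.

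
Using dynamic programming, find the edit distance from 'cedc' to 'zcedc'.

Let D[i][j] be the edit distance between the first i characters of 'cedc' and the first j characters of 'zcedc', with D[i][0] = i, D[0][j] = j, and D[i][j] = D[i-1][j-1] if the characters match, else 1 + min(D[i-1][j], D[i][j-1], D[i-1][j-1]). Filling the table (rows: prefixes of 'cedc', columns: prefixes of 'zcedc'):
     ε  z  c  e  d  c
  ε  0  1  2  3  4  5
  c  1  1  1  2  3  4
  e  2  2  2  1  2  3
  d  3  3  3  2  1  2
  c  4  4  3  3  2  1
The bottom-right entry gives D[4][5] = 1, so no sequence of fewer than 1 edit works. Backtracking through the table gives one optimal edit sequence (1 edit):
  cedc → zcedc (ins z @1)
Edit distance = 1.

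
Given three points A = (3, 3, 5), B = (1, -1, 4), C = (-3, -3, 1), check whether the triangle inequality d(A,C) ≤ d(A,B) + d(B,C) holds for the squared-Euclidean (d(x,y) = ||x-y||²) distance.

d(A,B) = 2² + 4² + 1² = 21, d(B,C) = 4² + 2² + 3² = 29, d(A,C) = 6² + 6² + 4² = 88.
d(A,C) = 88 > 21 + 29 = 50. Triangle inequality is VIOLATED. (Squared-Euclidean is not a metric — this is a counterexample.)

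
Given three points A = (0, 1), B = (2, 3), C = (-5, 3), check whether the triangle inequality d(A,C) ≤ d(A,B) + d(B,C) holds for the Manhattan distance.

d(A,B) = 2 + 2 = 4, d(B,C) = 7 + 0 = 7, d(A,C) = 5 + 2 = 7.
d(A,C) = 7 ≤ 4 + 7 = 11. Triangle inequality is satisfied.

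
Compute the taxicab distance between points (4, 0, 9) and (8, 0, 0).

Σ|x_i - y_i| = |4 - 8| + |0 - 0| + |9 - 0| = 4 + 0 + 9 = 13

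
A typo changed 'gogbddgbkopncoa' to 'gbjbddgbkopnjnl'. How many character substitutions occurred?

Differing positions: 2, 3, 13, 14, 15. Hamming distance = 5.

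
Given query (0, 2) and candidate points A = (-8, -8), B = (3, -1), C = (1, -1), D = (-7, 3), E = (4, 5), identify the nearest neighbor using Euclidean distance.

Distances: d(A) ≈ 12.8062, d(B) ≈ 4.2426, d(C) ≈ 3.1623, d(D) ≈ 7.0711, d(E) = 5. Nearest: C = (1, -1) with distance 3.1623.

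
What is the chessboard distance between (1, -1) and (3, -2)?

max(|x_i - y_i|) = max(|1 - 3|, |-1 - (-2)|) = max(2, 1) = 2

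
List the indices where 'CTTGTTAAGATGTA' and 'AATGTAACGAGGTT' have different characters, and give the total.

Differing positions: 1, 2, 6, 8, 11, 14. Hamming distance = 6.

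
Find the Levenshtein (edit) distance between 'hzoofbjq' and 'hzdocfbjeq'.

Let D[i][j] be the edit distance between the first i characters of 'hzoofbjq' and the first j characters of 'hzdocfbjeq', with D[i][0] = i, D[0][j] = j, and D[i][j] = D[i-1][j-1] if the characters match, else 1 + min(D[i-1][j], D[i][j-1], D[i-1][j-1]). Filling the table (rows: prefixes of 'hzoofbjq', columns: prefixes of 'hzdocfbjeq'):
     ε  h  z  d  o  c  f  b  j  e  q
  ε  0  1  2  3  4  5  6  7  8  9 10
  h  1  0  1  2  3  4  5  6  7  8  9
  z  2  1  0  1  2  3  4  5  6  7  8
  o  3  2  1  1  1  2  3  4  5  6  7
  o  4  3  2  2  1  2  3  4  5  6  7
  f  5  4  3  3  2  2  2  3  4  5  6
  b  6  5  4  4  3  3  3  2  3  4  5
  j  7  6  5  5  4  4  4  3  2  3  4
  q  8  7  6  6  5  5  5  4  3  3  3
The bottom-right entry gives D[8][10] = 3, so no sequence of fewer than 3 edits works. Backtracking through the table gives one optimal edit sequence (3 edits):
  hzoofbjq → hzdoofbjq (ins d @3)
  hzdoofbjq → hzdocfbjq (sub o→c @5)
  hzdocfbjq → hzdocfbjeq (ins e @9)
Edit distance = 3.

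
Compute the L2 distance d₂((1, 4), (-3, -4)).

√(Σ(x_i - y_i)²) = √((1 - (-3))² + (4 - (-4))²)
= √(4² + 8²) = √(16 + 64) = √80 ≈ 8.9443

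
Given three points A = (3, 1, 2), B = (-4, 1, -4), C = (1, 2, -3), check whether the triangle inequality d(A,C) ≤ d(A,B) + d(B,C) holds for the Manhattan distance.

d(A,B) = 7 + 0 + 6 = 13, d(B,C) = 5 + 1 + 1 = 7, d(A,C) = 2 + 1 + 5 = 8.
d(A,C) = 8 ≤ 13 + 7 = 20. Triangle inequality is satisfied.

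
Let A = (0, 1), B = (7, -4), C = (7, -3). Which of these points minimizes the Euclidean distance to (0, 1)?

Distances: d(A) = 0, d(B) ≈ 8.6023, d(C) ≈ 8.0623. Nearest: A = (0, 1) with distance 0.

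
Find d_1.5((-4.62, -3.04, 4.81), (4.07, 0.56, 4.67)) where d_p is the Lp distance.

(Σ|x_i - y_i|^1.5)^(1/1.5) = (|-4.62 - 4.07|^1.5 + |-3.04 - 0.56|^1.5 + |4.81 - 4.67|^1.5)^(1/1.5)
= (8.69^1.5 + 3.6^1.5 + 0.14^1.5)^(1/1.5) ≈ (25.6171 + 6.8305 + 0.0524)^(1/1.5) = (32.5)^(1/1.5) ≈ 10.1841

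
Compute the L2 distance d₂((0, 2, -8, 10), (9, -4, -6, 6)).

√(Σ(x_i - y_i)²) = √((0 - 9)² + (2 - (-4))² + (-8 - (-6))² + (10 - 6)²)
= √((-9)² + 6² + (-2)² + 4²) = √(81 + 36 + 4 + 16) = √137 ≈ 11.7047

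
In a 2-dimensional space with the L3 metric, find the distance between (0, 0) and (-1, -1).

(Σ|x_i - y_i|^3)^(1/3) = (|0 - (-1)|^3 + |0 - (-1)|^3)^(1/3)
= (1^3 + 1^3)^(1/3) = (1 + 1)^(1/3) = (2)^(1/3) ≈ 1.2599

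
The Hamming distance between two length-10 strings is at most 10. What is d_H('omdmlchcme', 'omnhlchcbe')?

Differing positions: 3, 4, 9. Hamming distance = 3. The maximum possible Hamming distance for length-10 strings is 10, so d_H/10 = 3/10 = 0.3.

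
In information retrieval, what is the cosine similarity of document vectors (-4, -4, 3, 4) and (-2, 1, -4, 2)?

With u = (-4, -4, 3, 4), v = (-2, 1, -4, 2):
u·v = (-4)·(-2) + (-4)·1 + 3·(-4) + 4·2 = 8 + (-4) + (-12) + 8 = 0.
|u| = √((-4)² + (-4)² + 3² + 4²) = √57, |v| = √((-2)² + 1² + (-4)² + 2²) = √25, so |u||v| = √(57·25) = √1425.
cos θ = (u·v)/(|u||v|) = 0/√1425 = 0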